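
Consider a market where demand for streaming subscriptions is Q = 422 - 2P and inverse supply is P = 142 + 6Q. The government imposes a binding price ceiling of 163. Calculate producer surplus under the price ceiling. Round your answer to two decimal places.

Rewriting demand in inverse form: P = 211 - 0.5Q.
Free-market equilibrium: 211 - 0.5Q = 142 + 6Q gives Q* = 10.6154, P* = 205.6923.
At the ceiling price 163, quantity supplied is (163 - 142)/6 = 3.5; supply is the short side, so Q = 3.5 trades at P = 163.
PS is the triangle above supply below 163: (1/2)(3.5)(163 - 142) = 36.75.

36.75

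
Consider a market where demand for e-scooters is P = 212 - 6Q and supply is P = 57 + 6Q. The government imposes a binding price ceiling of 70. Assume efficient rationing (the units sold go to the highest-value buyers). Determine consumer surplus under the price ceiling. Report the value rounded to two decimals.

Without the control, 212 - 6Q = 57 + 6Q so Q* = 12.9167 and P* = 134.5.
At the ceiling price 70, quantity supplied is (70 - 57)/6 = 2.1667; supply is the short side, so Q = 2.1667 trades at P = 70.
The demand price at Q = 2.1667 is 199. CS is the trapezoid between demand and 70 over [0, 2.1667]: (1/2)[(212 - 70) + (199 - 70)](2.1667) = 293.5833.

293.58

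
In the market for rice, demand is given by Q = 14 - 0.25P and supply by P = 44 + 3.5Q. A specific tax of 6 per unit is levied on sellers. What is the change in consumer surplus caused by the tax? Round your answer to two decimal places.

-3.84

Rewriting demand in inverse form: P = 56 - 4Q.
Without the tax, 56 - 4Q = 44 + 3.5Q so Q* = 1.6 and P* = 49.6.
A tax on sellers shifts supply up by 6: 56 - 4Q = 44 + 3.5Q + 6, so Q_t = 0.8. Buyers pay P_b = 52.8; sellers receive P_s = P_b - 6 = 46.8.
Consumers lose the trapezoid between P* and P_b out to Q_t plus the triangle from Q_t to Q*: change in CS = 1.28 - 5.12 = -3.84.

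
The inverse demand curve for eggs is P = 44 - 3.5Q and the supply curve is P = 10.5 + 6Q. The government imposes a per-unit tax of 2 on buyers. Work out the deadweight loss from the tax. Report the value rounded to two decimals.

Pre-tax equilibrium: 44 - 3.5Q = 10.5 + 6Q gives Q* = 3.5263, P* = 31.6579.
A tax on buyers shifts demand down by 2: (44 - 2) - 3.5Q = 10.5 + 6Q, so Q_t = 3.3158. Buyers pay P_b = 32.3947; sellers receive P_s = P_b - 2 = 30.3947.
The welfare triangle lost has base Q* - Q_t = 0.2105 and height t = 2, so DWL = (1/2)(0.2105)(2) = 0.2105.

0.21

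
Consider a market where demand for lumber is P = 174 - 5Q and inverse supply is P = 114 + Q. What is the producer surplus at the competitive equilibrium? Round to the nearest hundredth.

50.00

Setting demand equal to supply, 60 = 6Q, so Q* = 10 and P* = 124.
PS is the area between P* and the supply curve from 0 to Q*: (1/2)(10)(10) = 50.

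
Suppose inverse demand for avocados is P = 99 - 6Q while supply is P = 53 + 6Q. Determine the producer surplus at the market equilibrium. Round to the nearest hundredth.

44.08

Equilibrium: 99 - 6Q = 53 + 6Q, so Q* = 3.8333 and P* = 76.
The supply curve's price intercept is 53, so PS = (1/2)(Q*)(P* - 53) = (1/2)(3.8333)(23) = 44.0833.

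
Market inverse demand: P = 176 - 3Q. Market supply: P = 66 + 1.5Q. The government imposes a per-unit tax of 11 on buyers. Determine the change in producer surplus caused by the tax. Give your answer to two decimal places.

Without the tax, 176 - 3Q = 66 + 1.5Q so Q* = 24.4444 and P* = 102.6667.
A tax on buyers shifts demand down by 11: (176 - 11) - 3Q = 66 + 1.5Q, so Q_t = 22. Buyers pay P_b = 110; sellers receive P_s = P_b - 11 = 99.
Producers lose the trapezoid between P_s and P* out to Q_t plus the triangle from Q_t to Q*: change in PS = 363 - 448.1481 = -85.1481.

-85.15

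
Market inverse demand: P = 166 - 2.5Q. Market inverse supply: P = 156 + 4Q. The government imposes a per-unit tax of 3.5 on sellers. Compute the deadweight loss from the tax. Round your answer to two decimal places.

Without the tax, 166 - 2.5Q = 156 + 4Q so Q* = 1.5385 and P* = 162.1538.
With the tax, sellers need 3.5 more per unit: 166 - 2.5Q = 156 + 4Q + 3.5, so Q_t = 1. Buyers pay P_b = 163.5; sellers receive P_s = P_b - 3.5 = 160.
The welfare triangle lost has base Q* - Q_t = 0.5385 and height t = 3.5, so DWL = (1/2)(0.5385)(3.5) = 0.9423.

0.94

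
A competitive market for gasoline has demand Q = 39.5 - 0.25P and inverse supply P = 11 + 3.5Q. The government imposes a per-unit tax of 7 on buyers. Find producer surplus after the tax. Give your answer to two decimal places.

609.78

Rewriting demand in inverse form: P = 158 - 4Q.
Without the tax, 158 - 4Q = 11 + 3.5Q so Q* = 19.6 and P* = 79.6.
With the tax, buyers' net willingness to pay falls by 7: (158 - 7) - 4Q = 11 + 3.5Q, so Q_t = 18.6667. Buyers pay P_b = 83.3333; sellers receive P_s = P_b - 7 = 76.3333.
Producer surplus is the triangle above supply below P_s: (1/2)(18.6667)(76.3333 - 11) = 609.7778.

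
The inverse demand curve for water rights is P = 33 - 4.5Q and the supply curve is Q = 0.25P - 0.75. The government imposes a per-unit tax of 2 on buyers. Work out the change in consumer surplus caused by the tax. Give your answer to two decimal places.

Rewriting supply in inverse form: P = 3 + 4Q.
Pre-tax equilibrium: 33 - 4.5Q = 3 + 4Q gives Q* = 3.5294, P* = 17.1176.
A tax on buyers shifts demand down by 2: (33 - 2) - 4.5Q = 3 + 4Q, so Q_t = 3.2941. Buyers pay P_b = 18.1765; sellers receive P_s = P_b - 2 = 16.1765.
CS falls from (1/2)(3.5294)(15.8824) = 28.0277 to (1/2)(3.2941)(14.8235) = 24.4152, a change of -3.6125.

-3.61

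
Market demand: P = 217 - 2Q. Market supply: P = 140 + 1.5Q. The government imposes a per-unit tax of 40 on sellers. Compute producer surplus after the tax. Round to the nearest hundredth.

83.82

Without the tax, 217 - 2Q = 140 + 1.5Q so Q* = 22 and P* = 173.
A tax on sellers shifts supply up by 40: 217 - 2Q = 140 + 1.5Q + 40, so Q_t = 10.5714. Buyers pay P_b = 195.8571; sellers receive P_s = P_b - 40 = 155.8571.
PS = (1/2)(Q_t)(P_s - 140) = (1/2)(10.5714)(15.8571) = 83.8163.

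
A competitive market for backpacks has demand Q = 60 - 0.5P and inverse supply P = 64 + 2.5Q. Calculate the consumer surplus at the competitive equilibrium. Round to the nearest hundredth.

154.86

Rewriting demand in inverse form: P = 120 - 2Q.
Equilibrium: 120 - 2Q = 64 + 2.5Q, so Q* = 12.4444 and P* = 95.1111.
The demand choke price is 120, so CS = (1/2)(Q*)(120 - P*) = (1/2)(12.4444)(24.8889) = 154.8642.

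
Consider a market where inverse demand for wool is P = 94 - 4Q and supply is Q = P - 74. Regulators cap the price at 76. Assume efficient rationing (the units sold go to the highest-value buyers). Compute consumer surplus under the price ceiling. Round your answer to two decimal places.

28.00

Rewriting supply in inverse form: P = 74 + Q.
Free-market equilibrium: 94 - 4Q = 74 + Q gives Q* = 4, P* = 78.
At the ceiling price 76, quantity supplied is (76 - 74)/1 = 2; supply is the short side, so Q = 2 trades at P = 76.
The demand price at Q = 2 is 86. CS is the trapezoid between demand and 76 over [0, 2]: (1/2)[(94 - 76) + (86 - 76)](2) = 28.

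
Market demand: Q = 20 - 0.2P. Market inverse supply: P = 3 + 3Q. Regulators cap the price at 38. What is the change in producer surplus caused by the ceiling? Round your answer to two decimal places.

-16.36

Rewriting demand in inverse form: P = 100 - 5Q.
Free-market equilibrium: 100 - 5Q = 3 + 3Q gives Q* = 12.125, P* = 39.375.
At the ceiling price 38, quantity supplied is (38 - 3)/3 = 11.6667; supply is the short side, so Q = 11.6667 trades at P = 38.
PS goes from (1/2)(12.125)(36.375) = 220.5234 to 204.1667 (computed as (38 - 3)(11.6667) - (1/2)(3)(11.6667)^2), a change of -16.3568.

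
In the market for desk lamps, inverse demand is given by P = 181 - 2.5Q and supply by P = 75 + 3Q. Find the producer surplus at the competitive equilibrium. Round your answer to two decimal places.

557.16

Set 181 - 2.5Q = 75 + 3Q, which gives 106 = 5.5Q, so Q* = 19.2727 and P* = 181 - 2.5(19.2727) = 132.8182.
The supply curve's price intercept is 75, so PS = (1/2)(Q*)(P* - 75) = (1/2)(19.2727)(57.8182) = 557.157.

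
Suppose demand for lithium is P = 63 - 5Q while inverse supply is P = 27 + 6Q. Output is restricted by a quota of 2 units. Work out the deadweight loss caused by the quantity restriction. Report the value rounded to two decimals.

Unrestricted equilibrium: Q* = (63 - 27)/(5 + 6) = 3.2727.
At Q = 2 the demand price is 63 - 5(2) = 53 and the supply price is 27 + 6(2) = 39.
DWL = (1/2)(gap between curves at 2) x (Q* - 2) = (1/2)(14)(1.2727) = 8.9091.

8.91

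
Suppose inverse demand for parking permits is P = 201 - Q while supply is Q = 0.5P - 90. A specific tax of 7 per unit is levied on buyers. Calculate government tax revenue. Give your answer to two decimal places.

Rewriting supply in inverse form: P = 180 + 2Q.
Pre-tax equilibrium: 201 - Q = 180 + 2Q gives Q* = 7, P* = 194.
A tax on buyers shifts demand down by 7: (201 - 7) - Q = 180 + 2Q, so Q_t = 4.6667. Buyers pay P_b = 196.3333; sellers receive P_s = P_b - 7 = 189.3333.
Tax revenue = t x Q_t = 7 x 4.6667 = 32.6667.

32.67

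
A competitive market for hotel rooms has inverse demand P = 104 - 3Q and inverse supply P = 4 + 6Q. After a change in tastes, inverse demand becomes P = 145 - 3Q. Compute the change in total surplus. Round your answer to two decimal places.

Initial equilibrium: Q_0 = 11.1111, P_0 = 70.6667; CS_0 = (1/2)(11.1111)(33.3333) = 185.1852, PS_0 = (1/2)(11.1111)(66.6667) = 370.3704.
New equilibrium: 145 - 3Q = 4 + 6Q gives Q_1 = 15.6667, P_1 = 98; CS_1 = 368.1667, PS_1 = 736.3333.
Change in total surplus = (368.1667 + 736.3333) - (185.1852 + 370.3704) = 548.9444.

548.94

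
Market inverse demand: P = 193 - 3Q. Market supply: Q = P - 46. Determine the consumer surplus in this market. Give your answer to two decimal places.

2025.84

Rewriting supply in inverse form: P = 46 + Q.
Set 193 - 3Q = 46 + Q, which gives 147 = 4Q, so Q* = 36.75 and P* = 193 - 3(36.75) = 82.75.
CS is the area between the demand curve and P* from 0 to Q*: (1/2)(36.75)(110.25) = 2025.8438.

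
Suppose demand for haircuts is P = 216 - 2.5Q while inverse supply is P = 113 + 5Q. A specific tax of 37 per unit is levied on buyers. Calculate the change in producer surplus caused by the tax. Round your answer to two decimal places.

Pre-tax equilibrium: 216 - 2.5Q = 113 + 5Q gives Q* = 13.7333, P* = 181.6667.
A tax on buyers shifts demand down by 37: (216 - 37) - 2.5Q = 113 + 5Q, so Q_t = 8.8. Buyers pay P_b = 194; sellers receive P_s = P_b - 37 = 157.
Producers lose the trapezoid between P_s and P* out to Q_t plus the triangle from Q_t to Q*: change in PS = 193.6 - 471.5111 = -277.9111.

-277.91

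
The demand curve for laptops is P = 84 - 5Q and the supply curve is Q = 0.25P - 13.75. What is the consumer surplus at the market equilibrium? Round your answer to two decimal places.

Rewriting supply in inverse form: P = 55 + 4Q.
Set 84 - 5Q = 55 + 4Q, which gives 29 = 9Q, so Q* = 3.2222 and P* = 84 - 5(3.2222) = 67.8889.
CS is the area between the demand curve and P* from 0 to Q*: (1/2)(3.2222)(16.1111) = 25.9568.

25.96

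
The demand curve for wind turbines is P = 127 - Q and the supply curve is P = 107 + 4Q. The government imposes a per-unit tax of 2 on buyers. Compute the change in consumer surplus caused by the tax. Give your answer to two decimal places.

Pre-tax equilibrium: 127 - Q = 107 + 4Q gives Q* = 4, P* = 123.
A tax on buyers shifts demand down by 2: (127 - 2) - Q = 107 + 4Q, so Q_t = 3.6. Buyers pay P_b = 123.4; sellers receive P_s = P_b - 2 = 121.4.
Consumers lose the trapezoid between P* and P_b out to Q_t plus the triangle from Q_t to Q*: change in CS = 6.48 - 8 = -1.52.

-1.52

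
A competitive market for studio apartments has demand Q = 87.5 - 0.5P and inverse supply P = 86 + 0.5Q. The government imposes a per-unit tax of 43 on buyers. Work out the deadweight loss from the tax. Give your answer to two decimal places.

Rewriting demand in inverse form: P = 175 - 2Q.
Without the tax, 175 - 2Q = 86 + 0.5Q so Q* = 35.6 and P* = 103.8.
A tax on buyers shifts demand down by 43: (175 - 43) - 2Q = 86 + 0.5Q, so Q_t = 18.4. Buyers pay P_b = 138.2; sellers receive P_s = P_b - 43 = 95.2.
The welfare triangle lost has base Q* - Q_t = 17.2 and height t = 43, so DWL = (1/2)(17.2)(43) = 369.8.

369.80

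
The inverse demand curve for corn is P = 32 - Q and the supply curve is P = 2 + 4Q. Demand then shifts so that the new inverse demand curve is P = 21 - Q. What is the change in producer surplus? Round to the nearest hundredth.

Initial equilibrium: Q_0 = 6, P_0 = 26; CS_0 = (1/2)(6)(6) = 18, PS_0 = (1/2)(6)(24) = 72.
New equilibrium: 21 - Q = 2 + 4Q gives Q_1 = 3.8, P_1 = 17.2; CS_1 = 7.22, PS_1 = 28.88.
Change in producer surplus = 28.88 - 72 = -43.12.

-43.12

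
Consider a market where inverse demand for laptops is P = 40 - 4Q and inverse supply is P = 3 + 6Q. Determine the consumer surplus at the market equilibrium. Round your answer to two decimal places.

Equilibrium: 40 - 4Q = 3 + 6Q, so Q* = 3.7 and P* = 25.2.
Consumer surplus is the triangle under demand above P*: (1/2)(3.7)(40 - 25.2) = (1/2)(3.7)(14.8) = 27.38.

27.38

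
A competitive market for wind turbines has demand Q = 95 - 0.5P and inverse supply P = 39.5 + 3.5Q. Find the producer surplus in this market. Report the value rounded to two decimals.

Rewriting demand in inverse form: P = 190 - 2Q.
Equilibrium: 190 - 2Q = 39.5 + 3.5Q, so Q* = 27.3636 and P* = 135.2727.
PS is the area between P* and the supply curve from 0 to Q*: (1/2)(27.3636)(95.7727) = 1310.345.

1310.35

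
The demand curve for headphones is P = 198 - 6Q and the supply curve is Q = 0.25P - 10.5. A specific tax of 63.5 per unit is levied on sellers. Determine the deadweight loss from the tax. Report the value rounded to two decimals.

Rewriting supply in inverse form: P = 42 + 4Q.
Pre-tax equilibrium: 198 - 6Q = 42 + 4Q gives Q* = 15.6, P* = 104.4.
A tax on sellers shifts supply up by 63.5: 198 - 6Q = 42 + 4Q + 63.5, so Q_t = 9.25. Buyers pay P_b = 142.5; sellers receive P_s = P_b - 63.5 = 79.
Deadweight loss is the triangle between the curves from Q_t to Q*: (1/2)(15.6 - 9.25)(63.5) = 201.6125.

201.61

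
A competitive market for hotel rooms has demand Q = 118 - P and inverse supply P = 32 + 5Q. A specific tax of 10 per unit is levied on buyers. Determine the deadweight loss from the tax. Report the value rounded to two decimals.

8.33

Rewriting demand in inverse form: P = 118 - Q.
Pre-tax equilibrium: 118 - Q = 32 + 5Q gives Q* = 14.3333, P* = 103.6667.
A tax on buyers shifts demand down by 10: (118 - 10) - Q = 32 + 5Q, so Q_t = 12.6667. Buyers pay P_b = 105.3333; sellers receive P_s = P_b - 10 = 95.3333.
The welfare triangle lost has base Q* - Q_t = 1.6667 and height t = 10, so DWL = (1/2)(1.6667)(10) = 8.3333.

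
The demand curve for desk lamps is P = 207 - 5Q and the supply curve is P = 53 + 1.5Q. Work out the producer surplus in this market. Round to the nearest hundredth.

Setting demand equal to supply, 154 = 6.5Q, so Q* = 23.6923 and P* = 88.5385.
PS is the area between P* and the supply curve from 0 to Q*: (1/2)(23.6923)(35.5385) = 420.9941.

420.99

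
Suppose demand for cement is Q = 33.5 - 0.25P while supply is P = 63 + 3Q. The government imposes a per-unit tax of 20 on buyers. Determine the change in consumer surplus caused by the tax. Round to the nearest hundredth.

-99.59

Rewriting demand in inverse form: P = 134 - 4Q.
Pre-tax equilibrium: 134 - 4Q = 63 + 3Q gives Q* = 10.1429, P* = 93.4286.
A tax on buyers shifts demand down by 20: (134 - 20) - 4Q = 63 + 3Q, so Q_t = 7.2857. Buyers pay P_b = 104.8571; sellers receive P_s = P_b - 20 = 84.8571.
CS falls from (1/2)(10.1429)(40.5714) = 205.7551 to (1/2)(7.2857)(29.1429) = 106.1633, a change of -99.5918.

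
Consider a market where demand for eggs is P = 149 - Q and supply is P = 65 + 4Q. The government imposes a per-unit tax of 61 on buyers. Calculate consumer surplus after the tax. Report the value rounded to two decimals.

10.58

Without the tax, 149 - Q = 65 + 4Q so Q* = 16.8 and P* = 132.2.
With the tax, buyers' net willingness to pay falls by 61: (149 - 61) - Q = 65 + 4Q, so Q_t = 4.6. Buyers pay P_b = 144.4; sellers receive P_s = P_b - 61 = 83.4.
Consumer surplus is the triangle under demand above P_b: (1/2)(4.6)(149 - 144.4) = 10.58.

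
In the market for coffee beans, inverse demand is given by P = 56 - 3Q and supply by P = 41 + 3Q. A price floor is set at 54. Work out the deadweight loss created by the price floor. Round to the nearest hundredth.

Without the control, 56 - 3Q = 41 + 3Q so Q* = 2.5 and P* = 48.5.
At the floor price 54, quantity demanded is (56 - 54)/3 = 0.6667; demand is the short side, so Q = 0.6667 trades at P = 54.
At Q = 0.6667 the demand price is 54 and the supply price is 43. Deadweight loss is the triangle between the curves from 0.6667 to 2.5: (1/2)(54 - 43)(2.5 - 0.6667) = 10.0833.

10.08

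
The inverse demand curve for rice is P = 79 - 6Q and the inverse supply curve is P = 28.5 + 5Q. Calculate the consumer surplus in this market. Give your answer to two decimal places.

63.23

Setting demand equal to supply, 50.5 = 11Q, so Q* = 4.5909 and P* = 51.4545.
Consumer surplus is the triangle under demand above P*: (1/2)(4.5909)(79 - 51.4545) = (1/2)(4.5909)(27.5455) = 63.2293.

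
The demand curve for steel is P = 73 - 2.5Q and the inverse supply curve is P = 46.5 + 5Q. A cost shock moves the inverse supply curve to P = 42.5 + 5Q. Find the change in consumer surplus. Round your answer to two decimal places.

Initial equilibrium: Q_0 = 3.5333, P_0 = 64.1667; CS_0 = (1/2)(3.5333)(8.8333) = 15.6056, PS_0 = (1/2)(3.5333)(17.6667) = 31.2111.
New equilibrium: 73 - 2.5Q = 42.5 + 5Q gives Q_1 = 4.0667, P_1 = 62.8333; CS_1 = 20.6722, PS_1 = 41.3444.
Change in consumer surplus = 20.6722 - 15.6056 = 5.0667.

5.07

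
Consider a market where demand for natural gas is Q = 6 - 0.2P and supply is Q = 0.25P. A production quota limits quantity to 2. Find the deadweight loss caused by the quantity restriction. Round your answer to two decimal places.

Rewriting demand in inverse form: P = 30 - 5Q.
Rewriting supply in inverse form: P = 4Q.
Unrestricted equilibrium: Q* = (30 - 0)/(5 + 4) = 3.3333.
At Q = 2 the demand price is 30 - 5(2) = 20 and the supply price is 0 + 4(2) = 8.
DWL = (1/2)(gap between curves at 2) x (Q* - 2) = (1/2)(12)(1.3333) = 8.

8.00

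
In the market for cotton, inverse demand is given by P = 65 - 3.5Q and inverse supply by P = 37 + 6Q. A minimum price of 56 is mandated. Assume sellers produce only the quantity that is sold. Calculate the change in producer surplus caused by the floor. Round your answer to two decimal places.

2.96

Without the control, 65 - 3.5Q = 37 + 6Q so Q* = 2.9474 and P* = 54.6842.
At the floor price 56, quantity demanded is (65 - 56)/3.5 = 2.5714; demand is the short side, so Q = 2.5714 trades at P = 56.
PS goes from (1/2)(2.9474)(17.6842) = 26.0609 to 29.0204 (computed as (56 - 37)(2.5714) - (1/2)(6)(2.5714)^2), a change of 2.9595.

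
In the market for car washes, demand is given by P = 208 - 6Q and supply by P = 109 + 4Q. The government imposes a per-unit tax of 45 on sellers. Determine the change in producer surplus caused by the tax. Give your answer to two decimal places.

Pre-tax equilibrium: 208 - 6Q = 109 + 4Q gives Q* = 9.9, P* = 148.6.
With the tax, sellers need 45 more per unit: 208 - 6Q = 109 + 4Q + 45, so Q_t = 5.4. Buyers pay P_b = 175.6; sellers receive P_s = P_b - 45 = 130.6.
Producers lose the trapezoid between P_s and P* out to Q_t plus the triangle from Q_t to Q*: change in PS = 58.32 - 196.02 = -137.7.

-137.70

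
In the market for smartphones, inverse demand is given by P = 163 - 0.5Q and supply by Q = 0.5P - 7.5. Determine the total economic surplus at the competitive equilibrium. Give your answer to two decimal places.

4380.80

Rewriting supply in inverse form: P = 15 + 2Q.
Setting demand equal to supply, 148 = 2.5Q, so Q* = 59.2 and P* = 133.4.
CS = (1/2)(59.2)(29.6) = 876.16 and PS = (1/2)(59.2)(118.4) = 3504.64, so total surplus = 4380.8.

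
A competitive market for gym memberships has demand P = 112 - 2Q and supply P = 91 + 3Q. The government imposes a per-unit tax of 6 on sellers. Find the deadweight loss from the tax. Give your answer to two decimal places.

3.60

Without the tax, 112 - 2Q = 91 + 3Q so Q* = 4.2 and P* = 103.6.
A tax on sellers shifts supply up by 6: 112 - 2Q = 91 + 3Q + 6, so Q_t = 3. Buyers pay P_b = 106; sellers receive P_s = P_b - 6 = 100.
The welfare triangle lost has base Q* - Q_t = 1.2 and height t = 6, so DWL = (1/2)(1.2)(6) = 3.6.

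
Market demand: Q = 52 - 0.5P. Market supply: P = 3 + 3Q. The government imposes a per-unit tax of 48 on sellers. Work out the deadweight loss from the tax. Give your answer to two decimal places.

230.40

Rewriting demand in inverse form: P = 104 - 2Q.
Pre-tax equilibrium: 104 - 2Q = 3 + 3Q gives Q* = 20.2, P* = 63.6.
With the tax, sellers need 48 more per unit: 104 - 2Q = 3 + 3Q + 48, so Q_t = 10.6. Buyers pay P_b = 82.8; sellers receive P_s = P_b - 48 = 34.8.
The welfare triangle lost has base Q* - Q_t = 9.6 and height t = 48, so DWL = (1/2)(9.6)(48) = 230.4.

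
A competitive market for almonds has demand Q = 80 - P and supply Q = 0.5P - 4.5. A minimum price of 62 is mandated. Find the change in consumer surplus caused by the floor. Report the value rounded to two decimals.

-118.06

Rewriting demand in inverse form: P = 80 - Q.
Rewriting supply in inverse form: P = 9 + 2Q.
Free-market equilibrium: 80 - Q = 9 + 2Q gives Q* = 23.6667, P* = 56.3333.
At P = 62, buyers demand (80 - 62)/1 = 18 while sellers would supply more, so the quantity traded is 18 at price 62.
CS goes from (1/2)(23.6667)(23.6667) = 280.0556 to 162 (computed as (80 - 62)(18) - (1/2)(1)(18)^2), a change of -118.0556.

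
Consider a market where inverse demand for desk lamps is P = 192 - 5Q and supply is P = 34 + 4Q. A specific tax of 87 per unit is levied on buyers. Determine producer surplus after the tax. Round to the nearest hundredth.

Without the tax, 192 - 5Q = 34 + 4Q so Q* = 17.5556 and P* = 104.2222.
With the tax, buyers' net willingness to pay falls by 87: (192 - 87) - 5Q = 34 + 4Q, so Q_t = 7.8889. Buyers pay P_b = 152.5556; sellers receive P_s = P_b - 87 = 65.5556.
PS = (1/2)(Q_t)(P_s - 34) = (1/2)(7.8889)(31.5556) = 124.4691.

124.47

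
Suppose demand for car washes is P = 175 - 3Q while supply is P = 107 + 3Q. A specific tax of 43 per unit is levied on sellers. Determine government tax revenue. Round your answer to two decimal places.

Without the tax, 175 - 3Q = 107 + 3Q so Q* = 11.3333 and P* = 141.
With the tax, sellers need 43 more per unit: 175 - 3Q = 107 + 3Q + 43, so Q_t = 4.1667. Buyers pay P_b = 162.5; sellers receive P_s = P_b - 43 = 119.5.
Tax revenue = t x Q_t = 43 x 4.1667 = 179.1667.

179.17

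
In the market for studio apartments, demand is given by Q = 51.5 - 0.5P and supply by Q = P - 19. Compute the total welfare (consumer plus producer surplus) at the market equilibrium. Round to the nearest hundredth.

Rewriting demand in inverse form: P = 103 - 2Q.
Rewriting supply in inverse form: P = 19 + Q.
Set 103 - 2Q = 19 + Q, which gives 84 = 3Q, so Q* = 28 and P* = 103 - 2(28) = 47.
Total surplus is the full triangle between the curves from 0 to Q*: (1/2)(28)(103 - 19) = 1176.

1176.00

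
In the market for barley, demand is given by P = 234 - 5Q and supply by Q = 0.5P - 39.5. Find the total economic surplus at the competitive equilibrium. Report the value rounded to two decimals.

Rewriting supply in inverse form: P = 79 + 2Q.
Set 234 - 5Q = 79 + 2Q, which gives 155 = 7Q, so Q* = 22.1429 and P* = 234 - 5(22.1429) = 123.2857.
CS = (1/2)(22.1429)(110.7143) = 1225.7653 and PS = (1/2)(22.1429)(44.2857) = 490.3061, so total surplus = 1716.0714.

1716.07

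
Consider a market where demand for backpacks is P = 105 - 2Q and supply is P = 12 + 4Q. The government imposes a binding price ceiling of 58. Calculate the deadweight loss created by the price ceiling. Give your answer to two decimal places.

48.00

Free-market equilibrium: 105 - 2Q = 12 + 4Q gives Q* = 15.5, P* = 74.
At the ceiling price 58, quantity supplied is (58 - 12)/4 = 11.5; supply is the short side, so Q = 11.5 trades at P = 58.
At Q = 11.5 the demand price is 82 and the supply price is 58. Deadweight loss is the triangle between the curves from 11.5 to 15.5: (1/2)(82 - 58)(15.5 - 11.5) = 48.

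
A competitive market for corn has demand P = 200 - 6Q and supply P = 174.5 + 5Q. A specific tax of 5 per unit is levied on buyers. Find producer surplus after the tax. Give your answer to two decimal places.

8.68

Pre-tax equilibrium: 200 - 6Q = 174.5 + 5Q gives Q* = 2.3182, P* = 186.0909.
With the tax, buyers' net willingness to pay falls by 5: (200 - 5) - 6Q = 174.5 + 5Q, so Q_t = 1.8636. Buyers pay P_b = 188.8182; sellers receive P_s = P_b - 5 = 183.8182.
PS = (1/2)(Q_t)(P_s - 174.5) = (1/2)(1.8636)(9.3182) = 8.6829.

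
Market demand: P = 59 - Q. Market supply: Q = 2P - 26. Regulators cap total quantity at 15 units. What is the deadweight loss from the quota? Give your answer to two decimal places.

Rewriting supply in inverse form: P = 13 + 0.5Q.
Unrestricted equilibrium: Q* = (59 - 13)/(1 + 0.5) = 30.6667.
At Q = 15 the demand price is 59 - (15) = 44 and the supply price is 13 + 0.5(15) = 20.5.
Deadweight loss is the triangle between the curves from 15 to 30.6667: (1/2)(44 - 20.5)(30.6667 - 15) = 184.0833.

184.08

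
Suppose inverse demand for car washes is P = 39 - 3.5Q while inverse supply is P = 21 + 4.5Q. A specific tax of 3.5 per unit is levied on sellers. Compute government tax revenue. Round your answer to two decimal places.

Without the tax, 39 - 3.5Q = 21 + 4.5Q so Q* = 2.25 and P* = 31.125.
A tax on sellers shifts supply up by 3.5: 39 - 3.5Q = 21 + 4.5Q + 3.5, so Q_t = 1.8125. Buyers pay P_b = 32.6562; sellers receive P_s = P_b - 3.5 = 29.1562.
Revenue is the tax times quantity traded: 3.5 x 1.8125 = 6.3438.

6.34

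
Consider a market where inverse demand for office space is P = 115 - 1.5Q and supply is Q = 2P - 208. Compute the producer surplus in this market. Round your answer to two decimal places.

7.56

Rewriting supply in inverse form: P = 104 + 0.5Q.
Equilibrium: 115 - 1.5Q = 104 + 0.5Q, so Q* = 5.5 and P* = 106.75.
The supply curve's price intercept is 104, so PS = (1/2)(Q*)(P* - 104) = (1/2)(5.5)(2.75) = 7.5625.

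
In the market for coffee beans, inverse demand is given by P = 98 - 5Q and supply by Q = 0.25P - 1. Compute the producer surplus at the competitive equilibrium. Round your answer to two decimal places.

218.17

Rewriting supply in inverse form: P = 4 + 4Q.
Equilibrium: 98 - 5Q = 4 + 4Q, so Q* = 10.4444 and P* = 45.7778.
The supply curve's price intercept is 4, so PS = (1/2)(Q*)(P* - 4) = (1/2)(10.4444)(41.7778) = 218.1728.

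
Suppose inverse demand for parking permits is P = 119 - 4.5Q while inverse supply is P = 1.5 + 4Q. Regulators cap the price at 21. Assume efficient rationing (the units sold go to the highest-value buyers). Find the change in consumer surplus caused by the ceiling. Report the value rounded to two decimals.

-5.68

Free-market equilibrium: 119 - 4.5Q = 1.5 + 4Q gives Q* = 13.8235, P* = 56.7941.
At the ceiling price 21, quantity supplied is (21 - 1.5)/4 = 4.875; supply is the short side, so Q = 4.875 trades at P = 21.
CS goes from (1/2)(13.8235)(62.2059) = 429.9524 to 424.2773 (computed as (119 - 21)(4.875) - (1/2)(4.5)(4.875)^2), a change of -5.6751.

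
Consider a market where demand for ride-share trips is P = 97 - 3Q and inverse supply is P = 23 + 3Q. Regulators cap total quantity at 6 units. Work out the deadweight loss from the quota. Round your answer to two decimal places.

Without the quota, 97 - 3Q = 23 + 3Q gives Q* = 12.3333.
At Q = 6 the demand price is 97 - 3(6) = 79 and the supply price is 23 + 3(6) = 41.
DWL = (1/2)(gap between curves at 6) x (Q* - 6) = (1/2)(38)(6.3333) = 120.3333.

120.33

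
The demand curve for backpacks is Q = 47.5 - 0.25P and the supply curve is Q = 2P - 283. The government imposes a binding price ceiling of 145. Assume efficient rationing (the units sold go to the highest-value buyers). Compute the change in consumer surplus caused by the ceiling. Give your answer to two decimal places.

-15.32

Rewriting demand in inverse form: P = 190 - 4Q.
Rewriting supply in inverse form: P = 141.5 + 0.5Q.
Free-market equilibrium: 190 - 4Q = 141.5 + 0.5Q gives Q* = 10.7778, P* = 146.8889.
At P = 145, sellers supply (145 - 141.5)/0.5 = 7 while buyers want more, so the quantity traded is 7 at price 145.
CS goes from (1/2)(10.7778)(43.1111) = 232.321 to 217 (computed as (190 - 145)(7) - (1/2)(4)(7)^2), a change of -15.321.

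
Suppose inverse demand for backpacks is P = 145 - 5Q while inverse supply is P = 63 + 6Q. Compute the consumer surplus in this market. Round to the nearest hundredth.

Setting demand equal to supply, 82 = 11Q, so Q* = 7.4545 and P* = 107.7273.
Consumer surplus is the triangle under demand above P*: (1/2)(7.4545)(145 - 107.7273) = (1/2)(7.4545)(37.2727) = 138.9256.

138.93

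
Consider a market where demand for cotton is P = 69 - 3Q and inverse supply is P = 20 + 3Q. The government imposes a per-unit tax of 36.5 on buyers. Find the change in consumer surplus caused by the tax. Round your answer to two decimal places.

Without the tax, 69 - 3Q = 20 + 3Q so Q* = 8.1667 and P* = 44.5.
A tax on buyers shifts demand down by 36.5: (69 - 36.5) - 3Q = 20 + 3Q, so Q_t = 2.0833. Buyers pay P_b = 62.75; sellers receive P_s = P_b - 36.5 = 26.25.
CS falls from (1/2)(8.1667)(24.5) = 100.0417 to (1/2)(2.0833)(6.25) = 6.5104, a change of -93.5312.

-93.53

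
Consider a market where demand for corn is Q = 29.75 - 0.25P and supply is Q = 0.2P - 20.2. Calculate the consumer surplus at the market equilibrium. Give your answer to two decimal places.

8.00

Rewriting demand in inverse form: P = 119 - 4Q.
Rewriting supply in inverse form: P = 101 + 5Q.
Setting demand equal to supply, 18 = 9Q, so Q* = 2 and P* = 111.
The demand choke price is 119, so CS = (1/2)(Q*)(119 - P*) = (1/2)(2)(8) = 8.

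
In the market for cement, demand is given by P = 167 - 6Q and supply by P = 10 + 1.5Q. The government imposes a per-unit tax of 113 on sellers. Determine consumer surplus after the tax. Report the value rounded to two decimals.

Pre-tax equilibrium: 167 - 6Q = 10 + 1.5Q gives Q* = 20.9333, P* = 41.4.
A tax on sellers shifts supply up by 113: 167 - 6Q = 10 + 1.5Q + 113, so Q_t = 5.8667. Buyers pay P_b = 131.8; sellers receive P_s = P_b - 113 = 18.8.
Consumer surplus is the triangle under demand above P_b: (1/2)(5.8667)(167 - 131.8) = 103.2533.

103.25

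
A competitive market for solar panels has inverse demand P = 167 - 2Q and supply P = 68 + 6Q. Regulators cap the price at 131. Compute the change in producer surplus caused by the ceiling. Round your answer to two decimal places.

-128.67

Without the control, 167 - 2Q = 68 + 6Q so Q* = 12.375 and P* = 142.25.
At P = 131, sellers supply (131 - 68)/6 = 10.5 while buyers want more, so the quantity traded is 10.5 at price 131.
PS goes from (1/2)(12.375)(74.25) = 459.4219 to 330.75 (computed as (131 - 68)(10.5) - (1/2)(6)(10.5)^2), a change of -128.6719.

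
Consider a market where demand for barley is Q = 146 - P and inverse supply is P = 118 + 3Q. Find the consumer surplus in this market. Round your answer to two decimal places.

24.50

Rewriting demand in inverse form: P = 146 - Q.
Set 146 - Q = 118 + 3Q, which gives 28 = 4Q, so Q* = 7 and P* = 146 - (7) = 139.
The demand choke price is 146, so CS = (1/2)(Q*)(146 - P*) = (1/2)(7)(7) = 24.5.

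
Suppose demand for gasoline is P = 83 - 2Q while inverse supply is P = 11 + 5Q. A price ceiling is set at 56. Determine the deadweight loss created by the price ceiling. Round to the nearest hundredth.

5.79

Without the control, 83 - 2Q = 11 + 5Q so Q* = 10.2857 and P* = 62.4286.
At P = 56, sellers supply (56 - 11)/5 = 9 while buyers want more, so the quantity traded is 9 at price 56.
The lost-trades triangle has base Q* - 9 = 1.2857 and height equal to the gap between the curves at Q = 9, which is 65 - 56 = 9. DWL = (1/2)(1.2857)(9) = 5.7857.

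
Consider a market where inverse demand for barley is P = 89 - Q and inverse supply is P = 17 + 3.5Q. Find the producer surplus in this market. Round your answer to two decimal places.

448.00

Setting demand equal to supply, 72 = 4.5Q, so Q* = 16 and P* = 73.
The supply curve's price intercept is 17, so PS = (1/2)(Q*)(P* - 17) = (1/2)(16)(56) = 448.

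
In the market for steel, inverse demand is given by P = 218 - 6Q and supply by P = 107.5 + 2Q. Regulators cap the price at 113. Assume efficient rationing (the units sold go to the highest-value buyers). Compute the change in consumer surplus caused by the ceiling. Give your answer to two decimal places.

Without the control, 218 - 6Q = 107.5 + 2Q so Q* = 13.8125 and P* = 135.125.
At the ceiling price 113, quantity supplied is (113 - 107.5)/2 = 2.75; supply is the short side, so Q = 2.75 trades at P = 113.
CS goes from (1/2)(13.8125)(82.875) = 572.3555 to 266.0625 (computed as (218 - 113)(2.75) - (1/2)(6)(2.75)^2), a change of -306.293.

-306.29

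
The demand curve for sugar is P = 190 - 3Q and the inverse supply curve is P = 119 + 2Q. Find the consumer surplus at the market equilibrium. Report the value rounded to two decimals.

Setting demand equal to supply, 71 = 5Q, so Q* = 14.2 and P* = 147.4.
The demand choke price is 190, so CS = (1/2)(Q*)(190 - P*) = (1/2)(14.2)(42.6) = 302.46.

302.46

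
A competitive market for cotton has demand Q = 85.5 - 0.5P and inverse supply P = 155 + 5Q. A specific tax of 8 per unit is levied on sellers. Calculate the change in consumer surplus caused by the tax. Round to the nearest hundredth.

Rewriting demand in inverse form: P = 171 - 2Q.
Without the tax, 171 - 2Q = 155 + 5Q so Q* = 2.2857 and P* = 166.4286.
A tax on sellers shifts supply up by 8: 171 - 2Q = 155 + 5Q + 8, so Q_t = 1.1429. Buyers pay P_b = 168.7143; sellers receive P_s = P_b - 8 = 160.7143.
Consumers lose the trapezoid between P* and P_b out to Q_t plus the triangle from Q_t to Q*: change in CS = 1.3061 - 5.2245 = -3.9184.

-3.92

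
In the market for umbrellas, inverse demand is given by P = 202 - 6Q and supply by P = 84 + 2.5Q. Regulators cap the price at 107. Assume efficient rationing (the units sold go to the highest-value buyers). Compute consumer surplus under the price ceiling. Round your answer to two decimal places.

Without the control, 202 - 6Q = 84 + 2.5Q so Q* = 13.8824 and P* = 118.7059.
At P = 107, sellers supply (107 - 84)/2.5 = 9.2 while buyers want more, so the quantity traded is 9.2 at price 107.
The demand price at Q = 9.2 is 146.8. CS is the trapezoid between demand and 107 over [0, 9.2]: (1/2)[(202 - 107) + (146.8 - 107)](9.2) = 620.08.

620.08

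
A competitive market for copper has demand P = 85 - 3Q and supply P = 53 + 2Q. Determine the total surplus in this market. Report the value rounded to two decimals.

Set 85 - 3Q = 53 + 2Q, which gives 32 = 5Q, so Q* = 6.4 and P* = 85 - 3(6.4) = 65.8.
CS = (1/2)(6.4)(19.2) = 61.44 and PS = (1/2)(6.4)(12.8) = 40.96, so total surplus = 102.4.

102.40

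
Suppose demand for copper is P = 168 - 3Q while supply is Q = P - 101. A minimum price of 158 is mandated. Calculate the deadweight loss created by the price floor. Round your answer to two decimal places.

360.01

Rewriting supply in inverse form: P = 101 + Q.
Without the control, 168 - 3Q = 101 + Q so Q* = 16.75 and P* = 117.75.
At the floor price 158, quantity demanded is (168 - 158)/3 = 3.3333; demand is the short side, so Q = 3.3333 trades at P = 158.
At Q = 3.3333 the demand price is 158 and the supply price is 104.3333. Deadweight loss is the triangle between the curves from 3.3333 to 16.75: (1/2)(158 - 104.3333)(16.75 - 3.3333) = 360.0139.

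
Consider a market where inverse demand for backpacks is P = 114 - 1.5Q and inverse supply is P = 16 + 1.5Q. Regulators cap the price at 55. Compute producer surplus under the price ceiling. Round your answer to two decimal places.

Free-market equilibrium: 114 - 1.5Q = 16 + 1.5Q gives Q* = 32.6667, P* = 65.
At the ceiling price 55, quantity supplied is (55 - 16)/1.5 = 26; supply is the short side, so Q = 26 trades at P = 55.
PS is the triangle above supply below 55: (1/2)(26)(55 - 16) = 507.

507.00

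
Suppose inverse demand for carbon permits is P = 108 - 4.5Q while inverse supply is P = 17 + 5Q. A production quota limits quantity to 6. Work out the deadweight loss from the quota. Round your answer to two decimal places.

Unrestricted equilibrium: Q* = (108 - 17)/(4.5 + 5) = 9.5789.
At Q = 6 the demand price is 108 - 4.5(6) = 81 and the supply price is 17 + 5(6) = 47.
Deadweight loss is the triangle between the curves from 6 to 9.5789: (1/2)(81 - 47)(9.5789 - 6) = 60.8421.

60.84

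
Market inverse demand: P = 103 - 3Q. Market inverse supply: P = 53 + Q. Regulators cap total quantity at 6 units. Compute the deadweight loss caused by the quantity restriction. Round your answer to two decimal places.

Without the quota, 103 - 3Q = 53 + Q gives Q* = 12.5.
At Q = 6 the demand price is 103 - 3(6) = 85 and the supply price is 53 + (6) = 59.
DWL = (1/2)(gap between curves at 6) x (Q* - 6) = (1/2)(26)(6.5) = 84.5.

84.50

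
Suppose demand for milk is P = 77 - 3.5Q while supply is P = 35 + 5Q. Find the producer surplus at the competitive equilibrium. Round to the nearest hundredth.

61.04

Equilibrium: 77 - 3.5Q = 35 + 5Q, so Q* = 4.9412 and P* = 59.7059.
The supply curve's price intercept is 35, so PS = (1/2)(Q*)(P* - 35) = (1/2)(4.9412)(24.7059) = 61.0381.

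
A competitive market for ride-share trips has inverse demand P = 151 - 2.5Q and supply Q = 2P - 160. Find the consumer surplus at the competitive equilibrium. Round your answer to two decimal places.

700.14

Rewriting supply in inverse form: P = 80 + 0.5Q.
Equilibrium: 151 - 2.5Q = 80 + 0.5Q, so Q* = 23.6667 and P* = 91.8333.
Consumer surplus is the triangle under demand above P*: (1/2)(23.6667)(151 - 91.8333) = (1/2)(23.6667)(59.1667) = 700.1389.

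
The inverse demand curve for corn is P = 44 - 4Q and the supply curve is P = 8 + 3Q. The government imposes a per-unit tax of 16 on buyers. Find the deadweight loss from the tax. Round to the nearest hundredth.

18.29

Pre-tax equilibrium: 44 - 4Q = 8 + 3Q gives Q* = 5.1429, P* = 23.4286.
A tax on buyers shifts demand down by 16: (44 - 16) - 4Q = 8 + 3Q, so Q_t = 2.8571. Buyers pay P_b = 32.5714; sellers receive P_s = P_b - 16 = 16.5714.
Deadweight loss is the triangle between the curves from Q_t to Q*: (1/2)(5.1429 - 2.8571)(16) = 18.2857.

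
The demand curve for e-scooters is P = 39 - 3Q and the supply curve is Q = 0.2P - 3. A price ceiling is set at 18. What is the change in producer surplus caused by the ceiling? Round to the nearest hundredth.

-21.60

Rewriting supply in inverse form: P = 15 + 5Q.
Free-market equilibrium: 39 - 3Q = 15 + 5Q gives Q* = 3, P* = 30.
At P = 18, sellers supply (18 - 15)/5 = 0.6 while buyers want more, so the quantity traded is 0.6 at price 18.
PS goes from (1/2)(3)(15) = 22.5 to 0.9 (computed as (18 - 15)(0.6) - (1/2)(5)(0.6)^2), a change of -21.6.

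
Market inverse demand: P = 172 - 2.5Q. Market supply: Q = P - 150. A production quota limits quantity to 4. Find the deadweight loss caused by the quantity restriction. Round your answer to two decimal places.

9.14

Rewriting supply in inverse form: P = 150 + Q.
Without the quota, 172 - 2.5Q = 150 + Q gives Q* = 6.2857.
At Q = 4 the demand price is 172 - 2.5(4) = 162 and the supply price is 150 + (4) = 154.
DWL = (1/2)(gap between curves at 4) x (Q* - 4) = (1/2)(8)(2.2857) = 9.1429.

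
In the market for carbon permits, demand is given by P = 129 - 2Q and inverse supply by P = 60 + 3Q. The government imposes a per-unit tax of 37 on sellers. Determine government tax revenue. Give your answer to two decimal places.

Without the tax, 129 - 2Q = 60 + 3Q so Q* = 13.8 and P* = 101.4.
With the tax, sellers need 37 more per unit: 129 - 2Q = 60 + 3Q + 37, so Q_t = 6.4. Buyers pay P_b = 116.2; sellers receive P_s = P_b - 37 = 79.2.
Tax revenue = t x Q_t = 37 x 6.4 = 236.8.

236.80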